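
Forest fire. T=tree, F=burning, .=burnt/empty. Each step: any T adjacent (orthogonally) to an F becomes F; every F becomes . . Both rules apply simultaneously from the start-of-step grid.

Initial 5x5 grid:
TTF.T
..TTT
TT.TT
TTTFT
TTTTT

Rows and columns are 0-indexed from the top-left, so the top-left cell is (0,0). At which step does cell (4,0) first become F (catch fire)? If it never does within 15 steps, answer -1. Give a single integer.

Step 1: cell (4,0)='T' (+6 fires, +2 burnt)
Step 2: cell (4,0)='T' (+6 fires, +6 burnt)
Step 3: cell (4,0)='T' (+4 fires, +6 burnt)
Step 4: cell (4,0)='F' (+3 fires, +4 burnt)
  -> target ignites at step 4
Step 5: cell (4,0)='.' (+0 fires, +3 burnt)
  fire out at step 5

4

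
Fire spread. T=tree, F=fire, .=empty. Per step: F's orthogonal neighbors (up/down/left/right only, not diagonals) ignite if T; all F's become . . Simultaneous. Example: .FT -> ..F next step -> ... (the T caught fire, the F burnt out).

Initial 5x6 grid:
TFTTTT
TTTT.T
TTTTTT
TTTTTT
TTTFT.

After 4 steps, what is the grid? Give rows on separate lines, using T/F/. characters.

Step 1: 6 trees catch fire, 2 burn out
  F.FTTT
  TFTT.T
  TTTTTT
  TTTFTT
  TTF.F.
Step 2: 8 trees catch fire, 6 burn out
  ...FTT
  F.FT.T
  TFTFTT
  TTF.FT
  TF....
Step 3: 8 trees catch fire, 8 burn out
  ....FT
  ...F.T
  F.F.FT
  TF...F
  F.....
Step 4: 3 trees catch fire, 8 burn out
  .....F
  .....T
  .....F
  F.....
  ......

.....F
.....T
.....F
F.....
......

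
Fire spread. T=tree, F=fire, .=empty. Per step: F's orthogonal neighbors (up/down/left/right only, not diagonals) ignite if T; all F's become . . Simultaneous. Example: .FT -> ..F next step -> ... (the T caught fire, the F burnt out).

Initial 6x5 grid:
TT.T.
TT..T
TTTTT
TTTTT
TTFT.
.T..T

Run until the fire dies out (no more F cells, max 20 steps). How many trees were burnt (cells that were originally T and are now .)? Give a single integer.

Answer: 19

Derivation:
Step 1: +3 fires, +1 burnt (F count now 3)
Step 2: +5 fires, +3 burnt (F count now 5)
Step 3: +4 fires, +5 burnt (F count now 4)
Step 4: +3 fires, +4 burnt (F count now 3)
Step 5: +3 fires, +3 burnt (F count now 3)
Step 6: +1 fires, +3 burnt (F count now 1)
Step 7: +0 fires, +1 burnt (F count now 0)
Fire out after step 7
Initially T: 21, now '.': 28
Total burnt (originally-T cells now '.'): 19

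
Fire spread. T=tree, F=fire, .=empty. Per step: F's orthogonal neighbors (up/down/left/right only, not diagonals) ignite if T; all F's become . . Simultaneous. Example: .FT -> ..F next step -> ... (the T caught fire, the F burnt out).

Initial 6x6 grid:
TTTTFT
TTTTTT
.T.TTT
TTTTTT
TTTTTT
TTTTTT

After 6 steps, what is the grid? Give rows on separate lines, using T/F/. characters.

Step 1: 3 trees catch fire, 1 burn out
  TTTF.F
  TTTTFT
  .T.TTT
  TTTTTT
  TTTTTT
  TTTTTT
Step 2: 4 trees catch fire, 3 burn out
  TTF...
  TTTF.F
  .T.TFT
  TTTTTT
  TTTTTT
  TTTTTT
Step 3: 5 trees catch fire, 4 burn out
  TF....
  TTF...
  .T.F.F
  TTTTFT
  TTTTTT
  TTTTTT
Step 4: 5 trees catch fire, 5 burn out
  F.....
  TF....
  .T....
  TTTF.F
  TTTTFT
  TTTTTT
Step 5: 6 trees catch fire, 5 burn out
  ......
  F.....
  .F....
  TTF...
  TTTF.F
  TTTTFT
Step 6: 4 trees catch fire, 6 burn out
  ......
  ......
  ......
  TF....
  TTF...
  TTTF.F

......
......
......
TF....
TTF...
TTTF.F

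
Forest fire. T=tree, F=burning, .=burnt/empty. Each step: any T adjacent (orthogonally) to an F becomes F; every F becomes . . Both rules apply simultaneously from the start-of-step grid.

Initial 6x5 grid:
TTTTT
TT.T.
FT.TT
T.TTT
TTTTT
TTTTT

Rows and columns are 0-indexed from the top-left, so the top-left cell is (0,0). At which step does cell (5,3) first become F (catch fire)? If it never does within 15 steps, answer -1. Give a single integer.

Step 1: cell (5,3)='T' (+3 fires, +1 burnt)
Step 2: cell (5,3)='T' (+3 fires, +3 burnt)
Step 3: cell (5,3)='T' (+3 fires, +3 burnt)
Step 4: cell (5,3)='T' (+3 fires, +3 burnt)
Step 5: cell (5,3)='T' (+4 fires, +3 burnt)
Step 6: cell (5,3)='F' (+5 fires, +4 burnt)
  -> target ignites at step 6
Step 7: cell (5,3)='.' (+3 fires, +5 burnt)
Step 8: cell (5,3)='.' (+1 fires, +3 burnt)
Step 9: cell (5,3)='.' (+0 fires, +1 burnt)
  fire out at step 9

6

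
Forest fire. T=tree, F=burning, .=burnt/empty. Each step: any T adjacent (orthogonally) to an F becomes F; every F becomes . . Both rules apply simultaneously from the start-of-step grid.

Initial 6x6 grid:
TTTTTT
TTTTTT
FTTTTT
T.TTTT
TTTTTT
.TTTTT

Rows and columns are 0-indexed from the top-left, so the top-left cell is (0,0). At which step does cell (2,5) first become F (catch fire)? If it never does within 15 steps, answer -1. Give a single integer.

Step 1: cell (2,5)='T' (+3 fires, +1 burnt)
Step 2: cell (2,5)='T' (+4 fires, +3 burnt)
Step 3: cell (2,5)='T' (+5 fires, +4 burnt)
Step 4: cell (2,5)='T' (+6 fires, +5 burnt)
Step 5: cell (2,5)='F' (+6 fires, +6 burnt)
  -> target ignites at step 5
Step 6: cell (2,5)='.' (+5 fires, +6 burnt)
Step 7: cell (2,5)='.' (+3 fires, +5 burnt)
Step 8: cell (2,5)='.' (+1 fires, +3 burnt)
Step 9: cell (2,5)='.' (+0 fires, +1 burnt)
  fire out at step 9

5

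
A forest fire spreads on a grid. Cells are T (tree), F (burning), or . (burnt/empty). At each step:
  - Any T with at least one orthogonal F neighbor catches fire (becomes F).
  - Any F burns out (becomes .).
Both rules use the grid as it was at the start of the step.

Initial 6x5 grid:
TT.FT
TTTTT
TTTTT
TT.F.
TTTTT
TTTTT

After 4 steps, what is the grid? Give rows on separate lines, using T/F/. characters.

Step 1: 4 trees catch fire, 2 burn out
  TT..F
  TTTFT
  TTTFT
  TT...
  TTTFT
  TTTTT
Step 2: 7 trees catch fire, 4 burn out
  TT...
  TTF.F
  TTF.F
  TT...
  TTF.F
  TTTFT
Step 3: 5 trees catch fire, 7 burn out
  TT...
  TF...
  TF...
  TT...
  TF...
  TTF.F
Step 4: 6 trees catch fire, 5 burn out
  TF...
  F....
  F....
  TF...
  F....
  TF...

TF...
F....
F....
TF...
F....
TF...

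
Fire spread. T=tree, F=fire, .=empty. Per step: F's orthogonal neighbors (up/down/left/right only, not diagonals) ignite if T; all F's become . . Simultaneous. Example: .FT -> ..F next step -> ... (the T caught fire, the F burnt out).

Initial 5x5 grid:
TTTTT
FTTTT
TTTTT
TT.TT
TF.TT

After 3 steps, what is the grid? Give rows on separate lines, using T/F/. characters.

Step 1: 5 trees catch fire, 2 burn out
  FTTTT
  .FTTT
  FTTTT
  TF.TT
  F..TT
Step 2: 4 trees catch fire, 5 burn out
  .FTTT
  ..FTT
  .FTTT
  F..TT
  ...TT
Step 3: 3 trees catch fire, 4 burn out
  ..FTT
  ...FT
  ..FTT
  ...TT
  ...TT

..FTT
...FT
..FTT
...TT
...TT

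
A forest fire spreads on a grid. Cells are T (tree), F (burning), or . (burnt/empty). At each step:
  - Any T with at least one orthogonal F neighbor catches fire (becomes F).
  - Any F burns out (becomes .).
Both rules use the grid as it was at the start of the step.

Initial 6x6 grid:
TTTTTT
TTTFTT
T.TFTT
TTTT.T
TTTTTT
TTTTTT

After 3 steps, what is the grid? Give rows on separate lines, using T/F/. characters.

Step 1: 6 trees catch fire, 2 burn out
  TTTFTT
  TTF.FT
  T.F.FT
  TTTF.T
  TTTTTT
  TTTTTT
Step 2: 7 trees catch fire, 6 burn out
  TTF.FT
  TF...F
  T....F
  TTF..T
  TTTFTT
  TTTTTT
Step 3: 8 trees catch fire, 7 burn out
  TF...F
  F.....
  T.....
  TF...F
  TTF.FT
  TTTFTT

TF...F
F.....
T.....
TF...F
TTF.FT
TTTFTT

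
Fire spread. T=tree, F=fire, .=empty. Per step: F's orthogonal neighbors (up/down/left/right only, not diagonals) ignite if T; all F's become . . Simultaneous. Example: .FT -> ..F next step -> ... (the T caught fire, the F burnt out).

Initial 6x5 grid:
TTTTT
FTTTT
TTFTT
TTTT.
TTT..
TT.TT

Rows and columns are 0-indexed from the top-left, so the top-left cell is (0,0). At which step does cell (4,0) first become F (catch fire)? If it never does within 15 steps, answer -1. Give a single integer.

Step 1: cell (4,0)='T' (+7 fires, +2 burnt)
Step 2: cell (4,0)='T' (+8 fires, +7 burnt)
Step 3: cell (4,0)='F' (+4 fires, +8 burnt)
  -> target ignites at step 3
Step 4: cell (4,0)='.' (+3 fires, +4 burnt)
Step 5: cell (4,0)='.' (+0 fires, +3 burnt)
  fire out at step 5

3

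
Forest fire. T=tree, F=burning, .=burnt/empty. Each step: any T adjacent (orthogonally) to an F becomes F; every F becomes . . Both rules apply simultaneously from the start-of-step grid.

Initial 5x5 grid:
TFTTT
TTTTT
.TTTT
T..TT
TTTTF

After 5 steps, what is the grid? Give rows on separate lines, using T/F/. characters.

Step 1: 5 trees catch fire, 2 burn out
  F.FTT
  TFTTT
  .TTTT
  T..TF
  TTTF.
Step 2: 7 trees catch fire, 5 burn out
  ...FT
  F.FTT
  .FTTF
  T..F.
  TTF..
Step 3: 6 trees catch fire, 7 burn out
  ....F
  ...FF
  ..FF.
  T....
  TF...
Step 4: 1 trees catch fire, 6 burn out
  .....
  .....
  .....
  T....
  F....
Step 5: 1 trees catch fire, 1 burn out
  .....
  .....
  .....
  F....
  .....

.....
.....
.....
F....
.....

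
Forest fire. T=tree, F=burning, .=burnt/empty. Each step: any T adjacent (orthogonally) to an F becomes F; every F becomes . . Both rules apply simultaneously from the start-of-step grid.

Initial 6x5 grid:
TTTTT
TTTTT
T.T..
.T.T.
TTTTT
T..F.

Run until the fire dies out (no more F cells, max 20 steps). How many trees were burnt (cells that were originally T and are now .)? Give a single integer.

Step 1: +1 fires, +1 burnt (F count now 1)
Step 2: +3 fires, +1 burnt (F count now 3)
Step 3: +1 fires, +3 burnt (F count now 1)
Step 4: +2 fires, +1 burnt (F count now 2)
Step 5: +1 fires, +2 burnt (F count now 1)
Step 6: +0 fires, +1 burnt (F count now 0)
Fire out after step 6
Initially T: 20, now '.': 18
Total burnt (originally-T cells now '.'): 8

Answer: 8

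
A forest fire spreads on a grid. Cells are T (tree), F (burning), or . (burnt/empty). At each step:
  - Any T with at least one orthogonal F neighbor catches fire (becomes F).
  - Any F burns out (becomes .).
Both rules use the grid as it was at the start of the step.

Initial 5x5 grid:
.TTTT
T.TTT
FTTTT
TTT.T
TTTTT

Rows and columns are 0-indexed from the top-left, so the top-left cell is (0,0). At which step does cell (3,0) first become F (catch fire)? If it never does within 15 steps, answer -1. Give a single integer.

Step 1: cell (3,0)='F' (+3 fires, +1 burnt)
  -> target ignites at step 1
Step 2: cell (3,0)='.' (+3 fires, +3 burnt)
Step 3: cell (3,0)='.' (+4 fires, +3 burnt)
Step 4: cell (3,0)='.' (+4 fires, +4 burnt)
Step 5: cell (3,0)='.' (+5 fires, +4 burnt)
Step 6: cell (3,0)='.' (+2 fires, +5 burnt)
Step 7: cell (3,0)='.' (+0 fires, +2 burnt)
  fire out at step 7

1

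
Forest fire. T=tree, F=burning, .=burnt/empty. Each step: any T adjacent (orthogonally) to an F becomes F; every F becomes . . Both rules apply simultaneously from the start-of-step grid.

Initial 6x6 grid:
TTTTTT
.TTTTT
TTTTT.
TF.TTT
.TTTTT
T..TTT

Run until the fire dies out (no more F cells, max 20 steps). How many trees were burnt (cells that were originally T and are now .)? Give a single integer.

Step 1: +3 fires, +1 burnt (F count now 3)
Step 2: +4 fires, +3 burnt (F count now 4)
Step 3: +4 fires, +4 burnt (F count now 4)
Step 4: +7 fires, +4 burnt (F count now 7)
Step 5: +5 fires, +7 burnt (F count now 5)
Step 6: +4 fires, +5 burnt (F count now 4)
Step 7: +1 fires, +4 burnt (F count now 1)
Step 8: +0 fires, +1 burnt (F count now 0)
Fire out after step 8
Initially T: 29, now '.': 35
Total burnt (originally-T cells now '.'): 28

Answer: 28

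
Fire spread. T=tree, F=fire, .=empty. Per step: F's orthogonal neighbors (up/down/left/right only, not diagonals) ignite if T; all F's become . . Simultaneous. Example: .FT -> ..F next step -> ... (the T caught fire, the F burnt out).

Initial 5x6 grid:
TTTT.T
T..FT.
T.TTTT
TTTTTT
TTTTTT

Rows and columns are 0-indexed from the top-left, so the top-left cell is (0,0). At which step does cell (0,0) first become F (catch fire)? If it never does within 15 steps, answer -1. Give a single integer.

Step 1: cell (0,0)='T' (+3 fires, +1 burnt)
Step 2: cell (0,0)='T' (+4 fires, +3 burnt)
Step 3: cell (0,0)='T' (+5 fires, +4 burnt)
Step 4: cell (0,0)='F' (+5 fires, +5 burnt)
  -> target ignites at step 4
Step 5: cell (0,0)='.' (+4 fires, +5 burnt)
Step 6: cell (0,0)='.' (+2 fires, +4 burnt)
Step 7: cell (0,0)='.' (+0 fires, +2 burnt)
  fire out at step 7

4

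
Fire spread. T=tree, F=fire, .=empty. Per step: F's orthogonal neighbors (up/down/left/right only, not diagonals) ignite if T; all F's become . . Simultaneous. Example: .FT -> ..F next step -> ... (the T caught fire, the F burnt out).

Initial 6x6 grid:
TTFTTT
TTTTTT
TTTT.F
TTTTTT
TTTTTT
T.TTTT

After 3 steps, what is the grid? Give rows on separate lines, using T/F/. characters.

Step 1: 5 trees catch fire, 2 burn out
  TF.FTT
  TTFTTF
  TTTT..
  TTTTTF
  TTTTTT
  T.TTTT
Step 2: 9 trees catch fire, 5 burn out
  F...FF
  TF.FF.
  TTFT..
  TTTTF.
  TTTTTF
  T.TTTT
Step 3: 7 trees catch fire, 9 burn out
  ......
  F.....
  TF.F..
  TTFF..
  TTTTF.
  T.TTTF

......
F.....
TF.F..
TTFF..
TTTTF.
T.TTTF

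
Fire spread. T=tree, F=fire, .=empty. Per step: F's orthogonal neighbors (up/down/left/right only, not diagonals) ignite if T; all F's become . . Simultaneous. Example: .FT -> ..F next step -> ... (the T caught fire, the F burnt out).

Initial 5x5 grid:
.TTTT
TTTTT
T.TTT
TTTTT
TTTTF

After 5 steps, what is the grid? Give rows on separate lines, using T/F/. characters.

Step 1: 2 trees catch fire, 1 burn out
  .TTTT
  TTTTT
  T.TTT
  TTTTF
  TTTF.
Step 2: 3 trees catch fire, 2 burn out
  .TTTT
  TTTTT
  T.TTF
  TTTF.
  TTF..
Step 3: 4 trees catch fire, 3 burn out
  .TTTT
  TTTTF
  T.TF.
  TTF..
  TF...
Step 4: 5 trees catch fire, 4 burn out
  .TTTF
  TTTF.
  T.F..
  TF...
  F....
Step 5: 3 trees catch fire, 5 burn out
  .TTF.
  TTF..
  T....
  F....
  .....

.TTF.
TTF..
T....
F....
.....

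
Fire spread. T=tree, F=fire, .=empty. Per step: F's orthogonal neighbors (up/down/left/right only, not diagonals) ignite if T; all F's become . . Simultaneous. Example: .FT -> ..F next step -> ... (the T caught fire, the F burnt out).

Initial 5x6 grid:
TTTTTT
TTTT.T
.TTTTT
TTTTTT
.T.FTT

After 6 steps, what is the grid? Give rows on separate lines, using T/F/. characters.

Step 1: 2 trees catch fire, 1 burn out
  TTTTTT
  TTTT.T
  .TTTTT
  TTTFTT
  .T..FT
Step 2: 4 trees catch fire, 2 burn out
  TTTTTT
  TTTT.T
  .TTFTT
  TTF.FT
  .T...F
Step 3: 5 trees catch fire, 4 burn out
  TTTTTT
  TTTF.T
  .TF.FT
  TF...F
  .T....
Step 4: 6 trees catch fire, 5 burn out
  TTTFTT
  TTF..T
  .F...F
  F.....
  .F....
Step 5: 4 trees catch fire, 6 burn out
  TTF.FT
  TF...F
  ......
  ......
  ......
Step 6: 3 trees catch fire, 4 burn out
  TF...F
  F.....
  ......
  ......
  ......

TF...F
F.....
......
......
......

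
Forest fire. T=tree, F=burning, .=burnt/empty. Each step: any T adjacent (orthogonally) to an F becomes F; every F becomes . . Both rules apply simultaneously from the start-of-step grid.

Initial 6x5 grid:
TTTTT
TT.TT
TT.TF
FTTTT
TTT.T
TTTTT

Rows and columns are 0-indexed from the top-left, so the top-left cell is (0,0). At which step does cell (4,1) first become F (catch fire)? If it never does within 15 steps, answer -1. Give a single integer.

Step 1: cell (4,1)='T' (+6 fires, +2 burnt)
Step 2: cell (4,1)='F' (+9 fires, +6 burnt)
  -> target ignites at step 2
Step 3: cell (4,1)='.' (+6 fires, +9 burnt)
Step 4: cell (4,1)='.' (+4 fires, +6 burnt)
Step 5: cell (4,1)='.' (+0 fires, +4 burnt)
  fire out at step 5

2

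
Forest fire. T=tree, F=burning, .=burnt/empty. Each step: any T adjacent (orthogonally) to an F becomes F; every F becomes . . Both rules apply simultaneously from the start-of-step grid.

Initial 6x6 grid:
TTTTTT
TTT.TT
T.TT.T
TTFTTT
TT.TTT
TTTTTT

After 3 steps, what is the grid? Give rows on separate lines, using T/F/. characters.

Step 1: 3 trees catch fire, 1 burn out
  TTTTTT
  TTT.TT
  T.FT.T
  TF.FTT
  TT.TTT
  TTTTTT
Step 2: 6 trees catch fire, 3 burn out
  TTTTTT
  TTF.TT
  T..F.T
  F...FT
  TF.FTT
  TTTTTT
Step 3: 8 trees catch fire, 6 burn out
  TTFTTT
  TF..TT
  F....T
  .....F
  F...FT
  TFTFTT

TTFTTT
TF..TT
F....T
.....F
F...FT
TFTFTT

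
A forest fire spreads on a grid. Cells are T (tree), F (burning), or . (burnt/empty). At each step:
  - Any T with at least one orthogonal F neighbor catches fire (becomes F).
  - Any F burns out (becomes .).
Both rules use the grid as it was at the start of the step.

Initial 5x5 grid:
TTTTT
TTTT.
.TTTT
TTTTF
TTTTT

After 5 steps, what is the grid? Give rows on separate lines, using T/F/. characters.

Step 1: 3 trees catch fire, 1 burn out
  TTTTT
  TTTT.
  .TTTF
  TTTF.
  TTTTF
Step 2: 3 trees catch fire, 3 burn out
  TTTTT
  TTTT.
  .TTF.
  TTF..
  TTTF.
Step 3: 4 trees catch fire, 3 burn out
  TTTTT
  TTTF.
  .TF..
  TF...
  TTF..
Step 4: 5 trees catch fire, 4 burn out
  TTTFT
  TTF..
  .F...
  F....
  TF...
Step 5: 4 trees catch fire, 5 burn out
  TTF.F
  TF...
  .....
  .....
  F....

TTF.F
TF...
.....
.....
F....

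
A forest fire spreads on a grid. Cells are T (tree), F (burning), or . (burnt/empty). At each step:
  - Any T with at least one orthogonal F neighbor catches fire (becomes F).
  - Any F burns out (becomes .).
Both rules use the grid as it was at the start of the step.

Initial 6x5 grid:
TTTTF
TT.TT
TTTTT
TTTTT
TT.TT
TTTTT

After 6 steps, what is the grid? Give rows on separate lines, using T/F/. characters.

Step 1: 2 trees catch fire, 1 burn out
  TTTF.
  TT.TF
  TTTTT
  TTTTT
  TT.TT
  TTTTT
Step 2: 3 trees catch fire, 2 burn out
  TTF..
  TT.F.
  TTTTF
  TTTTT
  TT.TT
  TTTTT
Step 3: 3 trees catch fire, 3 burn out
  TF...
  TT...
  TTTF.
  TTTTF
  TT.TT
  TTTTT
Step 4: 5 trees catch fire, 3 burn out
  F....
  TF...
  TTF..
  TTTF.
  TT.TF
  TTTTT
Step 5: 5 trees catch fire, 5 burn out
  .....
  F....
  TF...
  TTF..
  TT.F.
  TTTTF
Step 6: 3 trees catch fire, 5 burn out
  .....
  .....
  F....
  TF...
  TT...
  TTTF.

.....
.....
F....
TF...
TT...
TTTF.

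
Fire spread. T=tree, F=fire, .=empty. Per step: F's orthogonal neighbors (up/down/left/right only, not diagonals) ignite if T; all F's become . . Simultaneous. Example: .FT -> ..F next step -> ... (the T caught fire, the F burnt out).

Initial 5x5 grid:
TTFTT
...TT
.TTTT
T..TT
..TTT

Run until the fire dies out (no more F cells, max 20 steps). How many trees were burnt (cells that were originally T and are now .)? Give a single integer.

Answer: 15

Derivation:
Step 1: +2 fires, +1 burnt (F count now 2)
Step 2: +3 fires, +2 burnt (F count now 3)
Step 3: +2 fires, +3 burnt (F count now 2)
Step 4: +3 fires, +2 burnt (F count now 3)
Step 5: +3 fires, +3 burnt (F count now 3)
Step 6: +2 fires, +3 burnt (F count now 2)
Step 7: +0 fires, +2 burnt (F count now 0)
Fire out after step 7
Initially T: 16, now '.': 24
Total burnt (originally-T cells now '.'): 15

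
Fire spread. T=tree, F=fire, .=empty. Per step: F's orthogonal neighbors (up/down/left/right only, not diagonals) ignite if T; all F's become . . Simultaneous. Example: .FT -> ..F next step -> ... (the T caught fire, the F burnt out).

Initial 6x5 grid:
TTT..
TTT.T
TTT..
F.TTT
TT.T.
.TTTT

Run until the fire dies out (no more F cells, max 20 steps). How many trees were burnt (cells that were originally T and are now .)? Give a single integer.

Step 1: +2 fires, +1 burnt (F count now 2)
Step 2: +3 fires, +2 burnt (F count now 3)
Step 3: +4 fires, +3 burnt (F count now 4)
Step 4: +4 fires, +4 burnt (F count now 4)
Step 5: +3 fires, +4 burnt (F count now 3)
Step 6: +3 fires, +3 burnt (F count now 3)
Step 7: +0 fires, +3 burnt (F count now 0)
Fire out after step 7
Initially T: 20, now '.': 29
Total burnt (originally-T cells now '.'): 19

Answer: 19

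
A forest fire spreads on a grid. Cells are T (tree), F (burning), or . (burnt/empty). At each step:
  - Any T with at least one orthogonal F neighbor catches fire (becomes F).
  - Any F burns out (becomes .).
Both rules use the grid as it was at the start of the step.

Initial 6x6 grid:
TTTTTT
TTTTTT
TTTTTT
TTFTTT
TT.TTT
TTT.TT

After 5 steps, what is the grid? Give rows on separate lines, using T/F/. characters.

Step 1: 3 trees catch fire, 1 burn out
  TTTTTT
  TTTTTT
  TTFTTT
  TF.FTT
  TT.TTT
  TTT.TT
Step 2: 7 trees catch fire, 3 burn out
  TTTTTT
  TTFTTT
  TF.FTT
  F...FT
  TF.FTT
  TTT.TT
Step 3: 9 trees catch fire, 7 burn out
  TTFTTT
  TF.FTT
  F...FT
  .....F
  F...FT
  TFT.TT
Step 4: 9 trees catch fire, 9 burn out
  TF.FTT
  F...FT
  .....F
  ......
  .....F
  F.F.FT
Step 5: 4 trees catch fire, 9 burn out
  F...FT
  .....F
  ......
  ......
  ......
  .....F

F...FT
.....F
......
......
......
.....F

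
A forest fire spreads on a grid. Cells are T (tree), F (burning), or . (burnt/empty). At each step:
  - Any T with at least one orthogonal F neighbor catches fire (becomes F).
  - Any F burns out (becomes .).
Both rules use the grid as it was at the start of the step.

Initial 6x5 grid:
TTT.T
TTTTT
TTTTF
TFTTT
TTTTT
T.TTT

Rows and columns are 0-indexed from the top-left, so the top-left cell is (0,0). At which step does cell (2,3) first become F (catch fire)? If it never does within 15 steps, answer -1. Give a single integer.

Step 1: cell (2,3)='F' (+7 fires, +2 burnt)
  -> target ignites at step 1
Step 2: cell (2,3)='.' (+9 fires, +7 burnt)
Step 3: cell (2,3)='.' (+7 fires, +9 burnt)
Step 4: cell (2,3)='.' (+3 fires, +7 burnt)
Step 5: cell (2,3)='.' (+0 fires, +3 burnt)
  fire out at step 5

1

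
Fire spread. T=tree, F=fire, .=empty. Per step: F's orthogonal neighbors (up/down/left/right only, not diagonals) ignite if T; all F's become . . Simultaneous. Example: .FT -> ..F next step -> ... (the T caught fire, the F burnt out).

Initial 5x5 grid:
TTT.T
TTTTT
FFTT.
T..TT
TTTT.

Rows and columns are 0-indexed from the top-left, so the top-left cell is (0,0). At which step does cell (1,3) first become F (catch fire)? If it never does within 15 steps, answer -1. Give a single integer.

Step 1: cell (1,3)='T' (+4 fires, +2 burnt)
Step 2: cell (1,3)='T' (+5 fires, +4 burnt)
Step 3: cell (1,3)='F' (+4 fires, +5 burnt)
  -> target ignites at step 3
Step 4: cell (1,3)='.' (+4 fires, +4 burnt)
Step 5: cell (1,3)='.' (+1 fires, +4 burnt)
Step 6: cell (1,3)='.' (+0 fires, +1 burnt)
  fire out at step 6

3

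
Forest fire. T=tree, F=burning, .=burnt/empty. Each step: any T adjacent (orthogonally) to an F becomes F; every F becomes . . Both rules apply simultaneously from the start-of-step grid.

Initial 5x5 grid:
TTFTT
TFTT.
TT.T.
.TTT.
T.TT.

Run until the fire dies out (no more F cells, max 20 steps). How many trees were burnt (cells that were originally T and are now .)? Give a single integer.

Step 1: +5 fires, +2 burnt (F count now 5)
Step 2: +5 fires, +5 burnt (F count now 5)
Step 3: +2 fires, +5 burnt (F count now 2)
Step 4: +2 fires, +2 burnt (F count now 2)
Step 5: +1 fires, +2 burnt (F count now 1)
Step 6: +0 fires, +1 burnt (F count now 0)
Fire out after step 6
Initially T: 16, now '.': 24
Total burnt (originally-T cells now '.'): 15

Answer: 15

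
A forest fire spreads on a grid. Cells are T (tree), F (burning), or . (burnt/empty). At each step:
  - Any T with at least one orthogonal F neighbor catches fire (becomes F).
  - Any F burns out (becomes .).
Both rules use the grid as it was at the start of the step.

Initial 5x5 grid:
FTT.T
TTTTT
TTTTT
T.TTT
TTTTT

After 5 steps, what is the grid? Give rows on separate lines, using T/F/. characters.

Step 1: 2 trees catch fire, 1 burn out
  .FT.T
  FTTTT
  TTTTT
  T.TTT
  TTTTT
Step 2: 3 trees catch fire, 2 burn out
  ..F.T
  .FTTT
  FTTTT
  T.TTT
  TTTTT
Step 3: 3 trees catch fire, 3 burn out
  ....T
  ..FTT
  .FTTT
  F.TTT
  TTTTT
Step 4: 3 trees catch fire, 3 burn out
  ....T
  ...FT
  ..FTT
  ..TTT
  FTTTT
Step 5: 4 trees catch fire, 3 burn out
  ....T
  ....F
  ...FT
  ..FTT
  .FTTT

....T
....F
...FT
..FTT
.FTTT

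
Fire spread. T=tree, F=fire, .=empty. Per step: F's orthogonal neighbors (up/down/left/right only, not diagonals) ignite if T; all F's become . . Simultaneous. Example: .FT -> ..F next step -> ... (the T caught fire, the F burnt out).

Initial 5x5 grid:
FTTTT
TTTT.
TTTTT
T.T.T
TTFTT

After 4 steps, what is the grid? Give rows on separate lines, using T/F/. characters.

Step 1: 5 trees catch fire, 2 burn out
  .FTTT
  FTTT.
  TTTTT
  T.F.T
  TF.FT
Step 2: 6 trees catch fire, 5 burn out
  ..FTT
  .FTT.
  FTFTT
  T...T
  F...F
Step 3: 6 trees catch fire, 6 burn out
  ...FT
  ..FT.
  .F.FT
  F...F
  .....
Step 4: 3 trees catch fire, 6 burn out
  ....F
  ...F.
  ....F
  .....
  .....

....F
...F.
....F
.....
.....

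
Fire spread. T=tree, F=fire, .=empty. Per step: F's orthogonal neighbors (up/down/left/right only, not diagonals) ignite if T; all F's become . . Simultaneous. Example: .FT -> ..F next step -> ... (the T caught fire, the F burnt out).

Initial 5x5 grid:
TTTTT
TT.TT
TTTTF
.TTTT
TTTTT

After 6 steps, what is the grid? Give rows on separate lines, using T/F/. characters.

Step 1: 3 trees catch fire, 1 burn out
  TTTTT
  TT.TF
  TTTF.
  .TTTF
  TTTTT
Step 2: 5 trees catch fire, 3 burn out
  TTTTF
  TT.F.
  TTF..
  .TTF.
  TTTTF
Step 3: 4 trees catch fire, 5 burn out
  TTTF.
  TT...
  TF...
  .TF..
  TTTF.
Step 4: 5 trees catch fire, 4 burn out
  TTF..
  TF...
  F....
  .F...
  TTF..
Step 5: 3 trees catch fire, 5 burn out
  TF...
  F....
  .....
  .....
  TF...
Step 6: 2 trees catch fire, 3 burn out
  F....
  .....
  .....
  .....
  F....

F....
.....
.....
.....
F....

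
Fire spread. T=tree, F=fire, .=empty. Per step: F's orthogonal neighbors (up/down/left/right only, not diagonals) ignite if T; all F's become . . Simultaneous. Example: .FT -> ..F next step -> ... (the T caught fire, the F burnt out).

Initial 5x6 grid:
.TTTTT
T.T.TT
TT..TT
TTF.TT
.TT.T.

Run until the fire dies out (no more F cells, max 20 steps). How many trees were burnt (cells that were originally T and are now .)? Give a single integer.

Answer: 7

Derivation:
Step 1: +2 fires, +1 burnt (F count now 2)
Step 2: +3 fires, +2 burnt (F count now 3)
Step 3: +1 fires, +3 burnt (F count now 1)
Step 4: +1 fires, +1 burnt (F count now 1)
Step 5: +0 fires, +1 burnt (F count now 0)
Fire out after step 5
Initially T: 20, now '.': 17
Total burnt (originally-T cells now '.'): 7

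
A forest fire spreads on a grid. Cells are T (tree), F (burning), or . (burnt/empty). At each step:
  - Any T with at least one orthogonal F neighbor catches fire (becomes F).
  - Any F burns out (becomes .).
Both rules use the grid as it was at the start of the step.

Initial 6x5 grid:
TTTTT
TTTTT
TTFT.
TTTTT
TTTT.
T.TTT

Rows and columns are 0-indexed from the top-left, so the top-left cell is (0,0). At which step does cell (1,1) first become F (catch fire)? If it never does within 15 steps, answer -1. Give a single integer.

Step 1: cell (1,1)='T' (+4 fires, +1 burnt)
Step 2: cell (1,1)='F' (+7 fires, +4 burnt)
  -> target ignites at step 2
Step 3: cell (1,1)='.' (+9 fires, +7 burnt)
Step 4: cell (1,1)='.' (+4 fires, +9 burnt)
Step 5: cell (1,1)='.' (+2 fires, +4 burnt)
Step 6: cell (1,1)='.' (+0 fires, +2 burnt)
  fire out at step 6

2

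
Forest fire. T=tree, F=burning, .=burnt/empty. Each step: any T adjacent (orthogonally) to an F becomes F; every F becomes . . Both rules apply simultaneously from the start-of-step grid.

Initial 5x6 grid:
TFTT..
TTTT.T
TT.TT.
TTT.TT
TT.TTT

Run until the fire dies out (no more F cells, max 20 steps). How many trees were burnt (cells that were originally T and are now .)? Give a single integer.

Answer: 21

Derivation:
Step 1: +3 fires, +1 burnt (F count now 3)
Step 2: +4 fires, +3 burnt (F count now 4)
Step 3: +3 fires, +4 burnt (F count now 3)
Step 4: +4 fires, +3 burnt (F count now 4)
Step 5: +2 fires, +4 burnt (F count now 2)
Step 6: +1 fires, +2 burnt (F count now 1)
Step 7: +2 fires, +1 burnt (F count now 2)
Step 8: +2 fires, +2 burnt (F count now 2)
Step 9: +0 fires, +2 burnt (F count now 0)
Fire out after step 9
Initially T: 22, now '.': 29
Total burnt (originally-T cells now '.'): 21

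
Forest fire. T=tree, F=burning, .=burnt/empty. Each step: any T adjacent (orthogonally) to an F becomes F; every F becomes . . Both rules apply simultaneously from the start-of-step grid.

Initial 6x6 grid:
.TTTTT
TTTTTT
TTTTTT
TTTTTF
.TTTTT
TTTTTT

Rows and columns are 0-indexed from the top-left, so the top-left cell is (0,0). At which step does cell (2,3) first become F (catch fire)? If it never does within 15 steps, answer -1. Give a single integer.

Step 1: cell (2,3)='T' (+3 fires, +1 burnt)
Step 2: cell (2,3)='T' (+5 fires, +3 burnt)
Step 3: cell (2,3)='F' (+6 fires, +5 burnt)
  -> target ignites at step 3
Step 4: cell (2,3)='.' (+6 fires, +6 burnt)
Step 5: cell (2,3)='.' (+6 fires, +6 burnt)
Step 6: cell (2,3)='.' (+4 fires, +6 burnt)
Step 7: cell (2,3)='.' (+3 fires, +4 burnt)
Step 8: cell (2,3)='.' (+0 fires, +3 burnt)
  fire out at step 8

3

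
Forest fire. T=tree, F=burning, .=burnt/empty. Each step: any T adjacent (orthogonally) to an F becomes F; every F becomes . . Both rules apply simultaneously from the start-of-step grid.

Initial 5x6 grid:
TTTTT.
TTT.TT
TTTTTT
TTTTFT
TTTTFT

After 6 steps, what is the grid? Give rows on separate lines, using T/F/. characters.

Step 1: 5 trees catch fire, 2 burn out
  TTTTT.
  TTT.TT
  TTTTFT
  TTTF.F
  TTTF.F
Step 2: 5 trees catch fire, 5 burn out
  TTTTT.
  TTT.FT
  TTTF.F
  TTF...
  TTF...
Step 3: 5 trees catch fire, 5 burn out
  TTTTF.
  TTT..F
  TTF...
  TF....
  TF....
Step 4: 5 trees catch fire, 5 burn out
  TTTF..
  TTF...
  TF....
  F.....
  F.....
Step 5: 3 trees catch fire, 5 burn out
  TTF...
  TF....
  F.....
  ......
  ......
Step 6: 2 trees catch fire, 3 burn out
  TF....
  F.....
  ......
  ......
  ......

TF....
F.....
......
......
......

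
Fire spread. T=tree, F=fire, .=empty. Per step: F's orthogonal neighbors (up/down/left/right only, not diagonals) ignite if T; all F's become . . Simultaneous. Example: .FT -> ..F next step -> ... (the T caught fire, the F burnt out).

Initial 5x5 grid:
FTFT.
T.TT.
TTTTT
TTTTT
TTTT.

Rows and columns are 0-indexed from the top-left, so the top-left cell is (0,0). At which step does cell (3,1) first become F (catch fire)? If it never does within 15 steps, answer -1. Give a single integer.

Step 1: cell (3,1)='T' (+4 fires, +2 burnt)
Step 2: cell (3,1)='T' (+3 fires, +4 burnt)
Step 3: cell (3,1)='T' (+4 fires, +3 burnt)
Step 4: cell (3,1)='F' (+5 fires, +4 burnt)
  -> target ignites at step 4
Step 5: cell (3,1)='.' (+3 fires, +5 burnt)
Step 6: cell (3,1)='.' (+0 fires, +3 burnt)
  fire out at step 6

4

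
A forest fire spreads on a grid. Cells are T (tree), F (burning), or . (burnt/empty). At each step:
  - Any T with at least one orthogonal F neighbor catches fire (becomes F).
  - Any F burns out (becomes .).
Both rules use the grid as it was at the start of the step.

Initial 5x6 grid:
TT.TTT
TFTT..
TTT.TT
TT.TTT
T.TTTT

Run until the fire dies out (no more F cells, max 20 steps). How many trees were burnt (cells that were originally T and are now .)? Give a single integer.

Step 1: +4 fires, +1 burnt (F count now 4)
Step 2: +5 fires, +4 burnt (F count now 5)
Step 3: +2 fires, +5 burnt (F count now 2)
Step 4: +2 fires, +2 burnt (F count now 2)
Step 5: +1 fires, +2 burnt (F count now 1)
Step 6: +0 fires, +1 burnt (F count now 0)
Fire out after step 6
Initially T: 23, now '.': 21
Total burnt (originally-T cells now '.'): 14

Answer: 14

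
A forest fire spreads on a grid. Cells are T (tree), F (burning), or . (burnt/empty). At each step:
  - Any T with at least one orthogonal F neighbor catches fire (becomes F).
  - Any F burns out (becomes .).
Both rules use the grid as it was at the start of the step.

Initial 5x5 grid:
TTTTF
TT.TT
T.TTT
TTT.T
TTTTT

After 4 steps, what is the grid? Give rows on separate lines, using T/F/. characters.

Step 1: 2 trees catch fire, 1 burn out
  TTTF.
  TT.TF
  T.TTT
  TTT.T
  TTTTT
Step 2: 3 trees catch fire, 2 burn out
  TTF..
  TT.F.
  T.TTF
  TTT.T
  TTTTT
Step 3: 3 trees catch fire, 3 burn out
  TF...
  TT...
  T.TF.
  TTT.F
  TTTTT
Step 4: 4 trees catch fire, 3 burn out
  F....
  TF...
  T.F..
  TTT..
  TTTTF

F....
TF...
T.F..
TTT..
TTTTF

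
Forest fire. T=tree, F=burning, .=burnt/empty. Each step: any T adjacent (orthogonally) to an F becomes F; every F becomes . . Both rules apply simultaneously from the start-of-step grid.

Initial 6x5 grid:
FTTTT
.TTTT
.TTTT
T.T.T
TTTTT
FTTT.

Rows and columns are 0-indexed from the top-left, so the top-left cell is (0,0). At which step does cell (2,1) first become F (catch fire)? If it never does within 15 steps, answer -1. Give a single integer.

Step 1: cell (2,1)='T' (+3 fires, +2 burnt)
Step 2: cell (2,1)='T' (+5 fires, +3 burnt)
Step 3: cell (2,1)='F' (+5 fires, +5 burnt)
  -> target ignites at step 3
Step 4: cell (2,1)='.' (+5 fires, +5 burnt)
Step 5: cell (2,1)='.' (+3 fires, +5 burnt)
Step 6: cell (2,1)='.' (+2 fires, +3 burnt)
Step 7: cell (2,1)='.' (+0 fires, +2 burnt)
  fire out at step 7

3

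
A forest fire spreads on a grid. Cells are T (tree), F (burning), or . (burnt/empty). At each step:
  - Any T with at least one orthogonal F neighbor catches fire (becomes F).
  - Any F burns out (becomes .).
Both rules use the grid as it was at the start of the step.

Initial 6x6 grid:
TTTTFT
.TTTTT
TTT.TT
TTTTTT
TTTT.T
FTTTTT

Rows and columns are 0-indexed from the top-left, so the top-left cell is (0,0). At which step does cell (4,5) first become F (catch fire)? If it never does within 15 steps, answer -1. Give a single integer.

Step 1: cell (4,5)='T' (+5 fires, +2 burnt)
Step 2: cell (4,5)='T' (+7 fires, +5 burnt)
Step 3: cell (4,5)='T' (+8 fires, +7 burnt)
Step 4: cell (4,5)='T' (+9 fires, +8 burnt)
Step 5: cell (4,5)='F' (+2 fires, +9 burnt)
  -> target ignites at step 5
Step 6: cell (4,5)='.' (+0 fires, +2 burnt)
  fire out at step 6

5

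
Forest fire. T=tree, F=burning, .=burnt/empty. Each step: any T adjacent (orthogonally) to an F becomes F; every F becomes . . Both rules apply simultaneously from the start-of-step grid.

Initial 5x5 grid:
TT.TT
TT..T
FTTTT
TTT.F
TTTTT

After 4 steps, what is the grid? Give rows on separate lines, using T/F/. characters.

Step 1: 5 trees catch fire, 2 burn out
  TT.TT
  FT..T
  .FTTF
  FTT..
  TTTTF
Step 2: 8 trees catch fire, 5 burn out
  FT.TT
  .F..F
  ..FF.
  .FT..
  FTTF.
Step 3: 5 trees catch fire, 8 burn out
  .F.TF
  .....
  .....
  ..F..
  .FF..
Step 4: 1 trees catch fire, 5 burn out
  ...F.
  .....
  .....
  .....
  .....

...F.
.....
.....
.....
.....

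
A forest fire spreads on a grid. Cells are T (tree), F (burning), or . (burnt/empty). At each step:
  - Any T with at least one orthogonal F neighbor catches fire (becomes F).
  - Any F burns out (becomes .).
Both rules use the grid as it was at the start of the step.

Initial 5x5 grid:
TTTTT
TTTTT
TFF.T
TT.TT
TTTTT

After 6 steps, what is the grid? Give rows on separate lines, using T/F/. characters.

Step 1: 4 trees catch fire, 2 burn out
  TTTTT
  TFFTT
  F...T
  TF.TT
  TTTTT
Step 2: 6 trees catch fire, 4 burn out
  TFFTT
  F..FT
  ....T
  F..TT
  TFTTT
Step 3: 5 trees catch fire, 6 burn out
  F..FT
  ....F
  ....T
  ...TT
  F.FTT
Step 4: 3 trees catch fire, 5 burn out
  ....F
  .....
  ....F
  ...TT
  ...FT
Step 5: 3 trees catch fire, 3 burn out
  .....
  .....
  .....
  ...FF
  ....F
Step 6: 0 trees catch fire, 3 burn out
  .....
  .....
  .....
  .....
  .....

.....
.....
.....
.....
.....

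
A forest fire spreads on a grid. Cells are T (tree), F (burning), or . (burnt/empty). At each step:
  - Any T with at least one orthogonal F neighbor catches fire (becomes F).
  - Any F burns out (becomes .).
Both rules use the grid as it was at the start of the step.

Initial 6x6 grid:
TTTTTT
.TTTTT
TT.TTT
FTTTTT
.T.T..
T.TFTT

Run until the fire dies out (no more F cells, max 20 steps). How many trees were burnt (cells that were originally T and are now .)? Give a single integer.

Step 1: +5 fires, +2 burnt (F count now 5)
Step 2: +5 fires, +5 burnt (F count now 5)
Step 3: +3 fires, +5 burnt (F count now 3)
Step 4: +5 fires, +3 burnt (F count now 5)
Step 5: +5 fires, +5 burnt (F count now 5)
Step 6: +2 fires, +5 burnt (F count now 2)
Step 7: +1 fires, +2 burnt (F count now 1)
Step 8: +0 fires, +1 burnt (F count now 0)
Fire out after step 8
Initially T: 27, now '.': 35
Total burnt (originally-T cells now '.'): 26

Answer: 26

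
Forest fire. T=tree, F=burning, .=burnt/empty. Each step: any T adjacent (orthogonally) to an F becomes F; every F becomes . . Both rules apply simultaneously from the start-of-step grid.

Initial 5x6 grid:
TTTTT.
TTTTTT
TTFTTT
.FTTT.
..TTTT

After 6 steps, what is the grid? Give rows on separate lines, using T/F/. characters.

Step 1: 4 trees catch fire, 2 burn out
  TTTTT.
  TTFTTT
  TF.FTT
  ..FTT.
  ..TTTT
Step 2: 7 trees catch fire, 4 burn out
  TTFTT.
  TF.FTT
  F...FT
  ...FT.
  ..FTTT
Step 3: 7 trees catch fire, 7 burn out
  TF.FT.
  F...FT
  .....F
  ....F.
  ...FTT
Step 4: 4 trees catch fire, 7 burn out
  F...F.
  .....F
  ......
  ......
  ....FT
Step 5: 1 trees catch fire, 4 burn out
  ......
  ......
  ......
  ......
  .....F
Step 6: 0 trees catch fire, 1 burn out
  ......
  ......
  ......
  ......
  ......

......
......
......
......
......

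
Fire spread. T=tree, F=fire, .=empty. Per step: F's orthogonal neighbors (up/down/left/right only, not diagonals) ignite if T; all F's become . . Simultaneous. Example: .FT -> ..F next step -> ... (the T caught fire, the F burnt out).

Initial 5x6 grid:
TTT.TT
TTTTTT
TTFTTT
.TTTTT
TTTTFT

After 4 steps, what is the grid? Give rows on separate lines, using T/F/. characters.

Step 1: 7 trees catch fire, 2 burn out
  TTT.TT
  TTFTTT
  TF.FTT
  .TFTFT
  TTTF.F
Step 2: 9 trees catch fire, 7 burn out
  TTF.TT
  TF.FTT
  F...FT
  .F.F.F
  TTF...
Step 3: 5 trees catch fire, 9 burn out
  TF..TT
  F...FT
  .....F
  ......
  TF....
Step 4: 4 trees catch fire, 5 burn out
  F...FT
  .....F
  ......
  ......
  F.....

F...FT
.....F
......
......
F.....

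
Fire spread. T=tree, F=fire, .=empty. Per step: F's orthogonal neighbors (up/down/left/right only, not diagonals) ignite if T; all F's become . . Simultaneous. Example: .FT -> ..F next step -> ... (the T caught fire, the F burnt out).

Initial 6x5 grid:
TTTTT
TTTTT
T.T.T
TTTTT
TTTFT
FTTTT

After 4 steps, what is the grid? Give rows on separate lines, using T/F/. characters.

Step 1: 6 trees catch fire, 2 burn out
  TTTTT
  TTTTT
  T.T.T
  TTTFT
  FTF.F
  .FTFT
Step 2: 6 trees catch fire, 6 burn out
  TTTTT
  TTTTT
  T.T.T
  FTF.F
  .F...
  ..F.F
Step 3: 4 trees catch fire, 6 burn out
  TTTTT
  TTTTT
  F.F.F
  .F...
  .....
  .....
Step 4: 3 trees catch fire, 4 burn out
  TTTTT
  FTFTF
  .....
  .....
  .....
  .....

TTTTT
FTFTF
.....
.....
.....
.....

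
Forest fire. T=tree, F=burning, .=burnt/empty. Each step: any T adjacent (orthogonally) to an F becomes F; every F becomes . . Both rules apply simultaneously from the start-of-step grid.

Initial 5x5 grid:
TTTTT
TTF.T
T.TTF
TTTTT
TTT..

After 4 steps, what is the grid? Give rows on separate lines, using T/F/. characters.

Step 1: 6 trees catch fire, 2 burn out
  TTFTT
  TF..F
  T.FF.
  TTTTF
  TTT..
Step 2: 6 trees catch fire, 6 burn out
  TF.FF
  F....
  T....
  TTFF.
  TTT..
Step 3: 4 trees catch fire, 6 burn out
  F....
  .....
  F....
  TF...
  TTF..
Step 4: 2 trees catch fire, 4 burn out
  .....
  .....
  .....
  F....
  TF...

.....
.....
.....
F....
TF...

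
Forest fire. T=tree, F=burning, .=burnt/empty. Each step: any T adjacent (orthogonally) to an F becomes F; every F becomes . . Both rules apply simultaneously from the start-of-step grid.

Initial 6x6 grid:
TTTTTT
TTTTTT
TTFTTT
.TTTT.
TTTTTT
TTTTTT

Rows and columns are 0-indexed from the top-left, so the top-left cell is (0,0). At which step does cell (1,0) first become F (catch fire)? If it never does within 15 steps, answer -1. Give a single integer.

Step 1: cell (1,0)='T' (+4 fires, +1 burnt)
Step 2: cell (1,0)='T' (+8 fires, +4 burnt)
Step 3: cell (1,0)='F' (+9 fires, +8 burnt)
  -> target ignites at step 3
Step 4: cell (1,0)='.' (+7 fires, +9 burnt)
Step 5: cell (1,0)='.' (+4 fires, +7 burnt)
Step 6: cell (1,0)='.' (+1 fires, +4 burnt)
Step 7: cell (1,0)='.' (+0 fires, +1 burnt)
  fire out at step 7

3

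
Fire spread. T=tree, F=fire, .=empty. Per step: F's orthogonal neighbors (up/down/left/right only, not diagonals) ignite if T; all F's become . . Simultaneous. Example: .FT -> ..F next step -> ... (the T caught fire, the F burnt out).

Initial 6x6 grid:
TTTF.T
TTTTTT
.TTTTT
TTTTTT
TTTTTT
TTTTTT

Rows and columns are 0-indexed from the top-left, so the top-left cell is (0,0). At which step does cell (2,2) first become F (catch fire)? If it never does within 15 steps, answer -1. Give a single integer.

Step 1: cell (2,2)='T' (+2 fires, +1 burnt)
Step 2: cell (2,2)='T' (+4 fires, +2 burnt)
Step 3: cell (2,2)='F' (+6 fires, +4 burnt)
  -> target ignites at step 3
Step 4: cell (2,2)='.' (+7 fires, +6 burnt)
Step 5: cell (2,2)='.' (+5 fires, +7 burnt)
Step 6: cell (2,2)='.' (+5 fires, +5 burnt)
Step 7: cell (2,2)='.' (+3 fires, +5 burnt)
Step 8: cell (2,2)='.' (+1 fires, +3 burnt)
Step 9: cell (2,2)='.' (+0 fires, +1 burnt)
  fire out at step 9

3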